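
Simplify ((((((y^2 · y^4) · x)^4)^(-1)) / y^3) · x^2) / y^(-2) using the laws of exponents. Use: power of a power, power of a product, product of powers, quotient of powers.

x^(-2)·y^(-25)

((((((y^2 · y^4) · x)^4)^(-1)) / y^3) · x^2) / y^(-2)
= (((((y^2 · y^4) · x)^(-4)) / y^3) · x^2) / y^(-2)    [power of a power]
= (((((y^2 · y^4)^(-4)) · (x^(-4))) / y^3) · x^2) / y^(-2)    [power of a product]
= ((((((y^2)^(-4)) · ((y^4)^(-4))) · (x^(-4))) / y^3) · x^2) / y^(-2)    [power of a product]
= ((((y^(-8) · ((y^4)^(-4))) · (x^(-4))) / y^3) · x^2) / y^(-2)    [power of a power]
= ((((y^(-8) · y^(-16)) · (x^(-4))) / y^3) · x^2) / y^(-2)    [power of a power]
= (((y^(-24) · (x^(-4))) / y^3) · x^2) / y^(-2)    [product of powers]
= x^(-2)·y^(-25)    [quotient of powers; product of powers]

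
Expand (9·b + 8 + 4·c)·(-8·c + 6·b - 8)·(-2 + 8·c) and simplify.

(9·b + 8 + 4·c)·(-8·c + 6·b - 8)·(-2 + 8·c)
= (-72·b·c + 54·b^2 - 72·b - 64·c + 48·b - 64 - 32·c^2 + 24·b·c - 32·c)·(-2 + 8·c)    [distributive law]
= (-48·b·c + 54·b^2 - 24·b - 96·c - 64 - 32·c^2)·(-2 + 8·c)    [combine like terms]
= 96·b·c - 384·b·c^2 - 108·b^2 + 432·b^2·c + 48·b - 192·b·c + 192·c - 768·c^2 + 128 - 512·c + 64·c^2 - 256·c^3    [distributive law]
= -96·b·c - 384·b·c^2 - 108·b^2 + 432·b^2·c + 48·b - 320·c - 704·c^2 + 128 - 256·c^3    [combine like terms]

-96·b·c - 384·b·c^2 - 108·b^2 + 432·b^2·c + 48·b - 320·c - 704·c^2 + 128 - 256·c^3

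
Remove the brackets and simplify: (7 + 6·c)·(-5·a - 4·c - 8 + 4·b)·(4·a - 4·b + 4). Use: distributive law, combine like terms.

-140·a² + 252·a·b - 364·a - 424·a·c + 400·b·c - 304·c + 336·b - 224 - 112·b² - 120·a²·c + 216·a·b·c - 96·a·c² + 96·b·c² - 96·c² - 96·b²·c

(7 + 6·c)·(-5·a - 4·c - 8 + 4·b)·(4·a - 4·b + 4)
= (-35·a - 28·c - 56 + 28·b - 30·a·c - 24·c² - 48·c + 24·b·c)·(4·a - 4·b + 4)    [distributive law]
= (-35·a - 76·c - 56 + 28·b - 30·a·c - 24·c² + 24·b·c)·(4·a - 4·b + 4)    [combine like terms]
= -140·a² + 140·a·b - 140·a - 304·a·c + 304·b·c - 304·c - 224·a + 224·b - 224 + 112·a·b - 112·b² + 112·b - 120·a²·c + 120·a·b·c - 120·a·c - 96·a·c² + 96·b·c² - 96·c² + 96·a·b·c - 96·b²·c + 96·b·c    [distributive law]
= -140·a² + 252·a·b - 364·a - 424·a·c + 400·b·c - 304·c + 336·b - 224 - 112·b² - 120·a²·c + 216·a·b·c - 96·a·c² + 96·b·c² - 96·c² - 96·b²·c    [combine like terms]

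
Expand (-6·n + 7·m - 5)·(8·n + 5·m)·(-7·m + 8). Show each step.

336·m·n² - 384·n² - 182·m²·n + 488·m·n - 245·m³ + 455·m² - 320·n - 200·m

(-6·n + 7·m - 5)·(8·n + 5·m)·(-7·m + 8)
= (-48·n² - 30·m·n + 56·m·n + 35·m² - 40·n - 25·m)·(-7·m + 8)    [distributive law]
= (-48·n² + 26·m·n + 35·m² - 40·n - 25·m)·(-7·m + 8)    [combine like terms]
= 336·m·n² - 384·n² - 182·m²·n + 208·m·n - 245·m³ + 280·m² + 280·m·n - 320·n + 175·m² - 200·m    [distributive law]
= 336·m·n² - 384·n² - 182·m²·n + 488·m·n - 245·m³ + 455·m² - 320·n - 200·m    [combine like terms]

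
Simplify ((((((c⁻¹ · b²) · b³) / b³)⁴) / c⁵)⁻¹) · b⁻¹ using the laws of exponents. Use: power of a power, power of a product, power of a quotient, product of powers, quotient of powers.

b⁻⁹·c⁹

((((((c⁻¹ · b²) · b³) / b³)⁴) / c⁵)⁻¹) · b⁻¹
= ((((((c⁻¹ · b²) · b³) / b³)⁴)⁻¹) / ((c⁵)⁻¹)) · b⁻¹    [power of a quotient]
= (((((c⁻¹ · b²) · b³) / b³)⁻⁴) / ((c⁵)⁻¹)) · b⁻¹    [power of a power]
= (((((c⁻¹ · b²) · b³)⁻⁴) / ((b³)⁻⁴)) / ((c⁵)⁻¹)) · b⁻¹    [power of a quotient]
= (((((c⁻¹ · b²)⁻⁴) · ((b³)⁻⁴)) / ((b³)⁻⁴)) / ((c⁵)⁻¹)) · b⁻¹    [power of a product]
= ((((((c⁻¹)⁻⁴) · ((b²)⁻⁴)) · ((b³)⁻⁴)) / ((b³)⁻⁴)) / ((c⁵)⁻¹)) · b⁻¹    [power of a product]
= ((((c⁴ · ((b²)⁻⁴)) · ((b³)⁻⁴)) / ((b³)⁻⁴)) / ((c⁵)⁻¹)) · b⁻¹    [power of a power]
= ((((c⁴ · b⁻⁸) · ((b³)⁻⁴)) / ((b³)⁻⁴)) / ((c⁵)⁻¹)) · b⁻¹    [power of a power]
= ((((c⁴ · b⁻⁸) · b⁻¹²) / ((b³)⁻⁴)) / ((c⁵)⁻¹)) · b⁻¹    [power of a power]
= ((((c⁴ · b⁻⁸) · b⁻¹²) / b⁻¹²) / ((c⁵)⁻¹)) · b⁻¹    [power of a power]
= ((((c⁴ · b⁻⁸) · b⁻¹²) / b⁻¹²) / c⁻⁵) · b⁻¹    [power of a power]
= b⁻⁹·c⁹    [quotient of powers; product of powers]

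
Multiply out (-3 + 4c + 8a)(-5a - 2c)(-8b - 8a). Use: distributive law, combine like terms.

-120ab - 120a^2 - 48bc - 48ac + 288abc + 288a^2c + 64bc^2 + 64ac^2 + 320a^2b + 320a^3

(-3 + 4c + 8a)(-5a - 2c)(-8b - 8a)
= (15a + 6c - 20ac - 8c^2 - 40a^2 - 16ac)(-8b - 8a)    [distributive law]
= (15a + 6c - 36ac - 8c^2 - 40a^2)(-8b - 8a)    [combine like terms]
= -120ab - 120a^2 - 48bc - 48ac + 288abc + 288a^2c + 64bc^2 + 64ac^2 + 320a^2b + 320a^3    [distributive law]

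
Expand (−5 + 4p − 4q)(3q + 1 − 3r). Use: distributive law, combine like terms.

(−5 + 4p − 4q)(3q + 1 − 3r)
= −15q − 5 + 15r + 12pq + 4p − 12pr − 12q^2 − 4q + 12qr    [distributive law]
= −19q − 5 + 15r + 12pq + 4p − 12pr − 12q^2 + 12qr    [combine like terms]

−19q − 5 + 15r + 12pq + 4p − 12pr − 12q^2 + 12qr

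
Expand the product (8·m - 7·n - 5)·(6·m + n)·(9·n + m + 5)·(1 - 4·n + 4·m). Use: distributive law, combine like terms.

-2222·m^2·n - 2844·m^2·n^2 + 1400·m^3·n + 888·m^3 + 192·m^4 - 390·m^2 + 1147·m·n^2 + 1000·m·n^3 + 55·m·n + 257·n^3 + 252·n^4 + 20·n^2 - 150·m - 25·n

(8·m - 7·n - 5)·(6·m + n)·(9·n + m + 5)·(1 - 4·n + 4·m)
= (48·m^2 + 8·m·n - 42·m·n - 7·n^2 - 30·m - 5·n)·(9·n + m + 5)·(1 - 4·n + 4·m)    [distributive law]
= (48·m^2 - 34·m·n - 7·n^2 - 30·m - 5·n)·(9·n + m + 5)·(1 - 4·n + 4·m)    [combine like terms]
= (432·m^2·n + 48·m^3 + 240·m^2 - 306·m·n^2 - 34·m^2·n - 170·m·n - 63·n^3 - 7·m·n^2 - 35·n^2 - 270·m·n - 30·m^2 - 150·m - 45·n^2 - 5·m·n - 25·n)·(1 - 4·n + 4·m)    [distributive law]
= (398·m^2·n + 48·m^3 + 210·m^2 - 313·m·n^2 - 445·m·n - 63·n^3 - 80·n^2 - 150·m - 25·n)·(1 - 4·n + 4·m)    [combine like terms]
= 398·m^2·n - 1592·m^2·n^2 + 1592·m^3·n + 48·m^3 - 192·m^3·n + 192·m^4 + 210·m^2 - 840·m^2·n + 840·m^3 - 313·m·n^2 + 1252·m·n^3 - 1252·m^2·n^2 - 445·m·n + 1780·m·n^2 - 1780·m^2·n - 63·n^3 + 252·n^4 - 252·m·n^3 - 80·n^2 + 320·n^3 - 320·m·n^2 - 150·m + 600·m·n - 600·m^2 - 25·n + 100·n^2 - 100·m·n    [distributive law]
= -2222·m^2·n - 2844·m^2·n^2 + 1400·m^3·n + 888·m^3 + 192·m^4 - 390·m^2 + 1147·m·n^2 + 1000·m·n^3 + 55·m·n + 257·n^3 + 252·n^4 + 20·n^2 - 150·m - 25·n    [combine like terms]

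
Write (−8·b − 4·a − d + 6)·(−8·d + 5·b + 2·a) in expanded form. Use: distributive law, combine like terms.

(−8·b − 4·a − d + 6)·(−8·d + 5·b + 2·a)
= 64·b·d − 40·b² − 16·a·b + 32·a·d − 20·a·b − 8·a² + 8·d² − 5·b·d − 2·a·d − 48·d + 30·b + 12·a    [distributive law]
= 59·b·d − 40·b² − 36·a·b + 30·a·d − 8·a² + 8·d² − 48·d + 30·b + 12·a    [combine like terms]

59·b·d − 40·b² − 36·a·b + 30·a·d − 8·a² + 8·d² − 48·d + 30·b + 12·a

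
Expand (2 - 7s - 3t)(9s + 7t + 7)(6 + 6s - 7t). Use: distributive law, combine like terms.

(2 - 7s - 3t)(9s + 7t + 7)(6 + 6s - 7t)
= (18s + 14t + 14 - 63s^2 - 49st - 49s - 27st - 21t^2 - 21t)(6 + 6s - 7t)    [distributive law]
= (-31s - 7t + 14 - 63s^2 - 76st - 21t^2)(6 + 6s - 7t)    [combine like terms]
= -186s - 186s^2 + 217st - 42t - 42st + 49t^2 + 84 + 84s - 98t - 378s^2 - 378s^3 + 441s^2t - 456st - 456s^2t + 532st^2 - 126t^2 - 126st^2 + 147t^3    [distributive law]
= -102s - 564s^2 - 281st - 140t - 77t^2 + 84 - 378s^3 - 15s^2t + 406st^2 + 147t^3    [combine like terms]

-102s - 564s^2 - 281st - 140t - 77t^2 + 84 - 378s^3 - 15s^2t + 406st^2 + 147t^3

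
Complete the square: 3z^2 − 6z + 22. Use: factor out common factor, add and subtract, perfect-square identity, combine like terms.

3(z − 1)^2 + 19

3z^2 − 6z + 22
= 3(z^2 − 2z) + 22    [factor out 3 from the z-terms]
= 3(z^2 − 2z + 1 − 1) + 22    [add and subtract 1 inside the bracket]
= 3(z − 1)^2 − 3 + 22    [perfect-square identity]
= 3(z − 1)^2 + 19    [combine constants]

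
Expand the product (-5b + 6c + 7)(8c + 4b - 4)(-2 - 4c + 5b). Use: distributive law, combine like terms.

304bc^2 + 280b^2 - 100b^3 - 236b - 224c^2 - 192c^3 + 48c + 56

(-5b + 6c + 7)(8c + 4b - 4)(-2 - 4c + 5b)
= (-40bc - 20b^2 + 20b + 48c^2 + 24bc - 24c + 56c + 28b - 28)(-2 - 4c + 5b)    [distributive law]
= (-16bc - 20b^2 + 48b + 48c^2 + 32c - 28)(-2 - 4c + 5b)    [combine like terms]
= 32bc + 64bc^2 - 80b^2c + 40b^2 + 80b^2c - 100b^3 - 96b - 192bc + 240b^2 - 96c^2 - 192c^3 + 240bc^2 - 64c - 128c^2 + 160bc + 56 + 112c - 140b    [distributive law]
= 304bc^2 + 280b^2 - 100b^3 - 236b - 224c^2 - 192c^3 + 48c + 56    [combine like terms]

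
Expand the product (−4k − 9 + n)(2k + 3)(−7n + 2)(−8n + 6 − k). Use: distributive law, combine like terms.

−434k^2n^2 + 250k^2n − 56k^3n − 36k^2 + 16k^3 − 1775kn^2 + 1569kn − 306k − 1686n^2 + 1602n − 324 + 112kn^3 + 168n^3

(−4k − 9 + n)(2k + 3)(−7n + 2)(−8n + 6 − k)
= (−8k^2 − 12k − 18k − 27 + 2kn + 3n)(−7n + 2)(−8n + 6 − k)    [distributive law]
= (−8k^2 − 30k − 27 + 2kn + 3n)(−7n + 2)(−8n + 6 − k)    [combine like terms]
= (56k^2n − 16k^2 + 210kn − 60k + 189n − 54 − 14kn^2 + 4kn − 21n^2 + 6n)(−8n + 6 − k)    [distributive law]
= (56k^2n − 16k^2 + 214kn − 60k + 195n − 54 − 14kn^2 − 21n^2)(−8n + 6 − k)    [combine like terms]
= −448k^2n^2 + 336k^2n − 56k^3n + 128k^2n − 96k^2 + 16k^3 − 1712kn^2 + 1284kn − 214k^2n + 480kn − 360k + 60k^2 − 1560n^2 + 1170n − 195kn + 432n − 324 + 54k + 112kn^3 − 84kn^2 + 14k^2n^2 + 168n^3 − 126n^2 + 21kn^2    [distributive law]
= −434k^2n^2 + 250k^2n − 56k^3n − 36k^2 + 16k^3 − 1775kn^2 + 1569kn − 306k − 1686n^2 + 1602n − 324 + 112kn^3 + 168n^3    [combine like terms]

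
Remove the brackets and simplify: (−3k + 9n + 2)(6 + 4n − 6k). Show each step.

(−3k + 9n + 2)(6 + 4n − 6k)
= −18k − 12kn + 18k² + 54n + 36n² − 54kn + 12 + 8n − 12k    [distributive law]
= −30k − 66kn + 18k² + 62n + 36n² + 12    [combine like terms]

−30k − 66kn + 18k² + 62n + 36n² + 12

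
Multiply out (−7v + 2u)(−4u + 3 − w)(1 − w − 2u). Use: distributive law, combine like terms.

70uv − 42uvw − 56u^2v − 21v + 28vw − 7vw^2 − 20u^2 + 12u^2w + 16u^3 + 6u − 8uw + 2uw^2

(−7v + 2u)(−4u + 3 − w)(1 − w − 2u)
= (28uv − 21v + 7vw − 8u^2 + 6u − 2uw)(1 − w − 2u)    [distributive law]
= 28uv − 28uvw − 56u^2v − 21v + 21vw + 42uv + 7vw − 7vw^2 − 14uvw − 8u^2 + 8u^2w + 16u^3 + 6u − 6uw − 12u^2 − 2uw + 2uw^2 + 4u^2w    [distributive law]
= 70uv − 42uvw − 56u^2v − 21v + 28vw − 7vw^2 − 20u^2 + 12u^2w + 16u^3 + 6u − 8uw + 2uw^2    [combine like terms]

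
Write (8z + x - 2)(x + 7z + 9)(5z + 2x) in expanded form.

(8z + x - 2)(x + 7z + 9)(5z + 2x)
= (8xz + 56z^2 + 72z + x^2 + 7xz + 9x - 2x - 14z - 18)(5z + 2x)    [distributive law]
= (15xz + 56z^2 + 58z + x^2 + 7x - 18)(5z + 2x)    [combine like terms]
= 75xz^2 + 30x^2z + 280z^3 + 112xz^2 + 290z^2 + 116xz + 5x^2z + 2x^3 + 35xz + 14x^2 - 90z - 36x    [distributive law]
= 187xz^2 + 35x^2z + 280z^3 + 290z^2 + 151xz + 2x^3 + 14x^2 - 90z - 36x    [combine like terms]

187xz^2 + 35x^2z + 280z^3 + 290z^2 + 151xz + 2x^3 + 14x^2 - 90z - 36x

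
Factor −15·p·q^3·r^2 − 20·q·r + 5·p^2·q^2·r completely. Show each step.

−15·p·q^3·r^2 − 20·q·r + 5·p^2·q^2·r
= 5(−3·p·q^3·r^2 − 4·q·r + p^2·q^2·r)    [factor out 5]
= 5·q·r(−3·p·q^2·r − 4 + p^2·q)    [factor out q·r]

5·q·r(−3·p·q^2·r − 4 + p^2·q)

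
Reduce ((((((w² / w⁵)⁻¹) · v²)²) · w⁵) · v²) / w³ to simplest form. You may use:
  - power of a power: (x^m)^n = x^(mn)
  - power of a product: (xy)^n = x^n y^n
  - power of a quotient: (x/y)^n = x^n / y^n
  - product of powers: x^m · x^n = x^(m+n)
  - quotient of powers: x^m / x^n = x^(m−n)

((((((w² / w⁵)⁻¹) · v²)²) · w⁵) · v²) / w³
= ((((((w² / w⁵)⁻¹)²) · ((v²)²)) · w⁵) · v²) / w³    [power of a product]
= (((((w² / w⁵)⁻²) · ((v²)²)) · w⁵) · v²) / w³    [power of a power]
= ((((((w²)⁻²) / ((w⁵)⁻²)) · ((v²)²)) · w⁵) · v²) / w³    [power of a quotient]
= ((((w⁻⁴ / ((w⁵)⁻²)) · ((v²)²)) · w⁵) · v²) / w³    [power of a power]
= ((((w⁻⁴ / w⁻¹⁰) · ((v²)²)) · w⁵) · v²) / w³    [power of a power]
= (((w⁶ · ((v²)²)) · w⁵) · v²) / w³    [quotient of powers]
= (((w⁶ · v⁴) · w⁵) · v²) / w³    [power of a power]
= v⁶w⁸    [quotient of powers; product of powers]

v⁶w⁸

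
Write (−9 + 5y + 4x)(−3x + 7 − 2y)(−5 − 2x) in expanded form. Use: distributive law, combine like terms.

−149x − 50x^2 + 315 − 265y + 9xy + 46x^2y + 50y^2 + 20xy^2 + 24x^3

(−9 + 5y + 4x)(−3x + 7 − 2y)(−5 − 2x)
= (27x − 63 + 18y − 15xy + 35y − 10y^2 − 12x^2 + 28x − 8xy)(−5 − 2x)    [distributive law]
= (55x − 63 + 53y − 23xy − 10y^2 − 12x^2)(−5 − 2x)    [combine like terms]
= −275x − 110x^2 + 315 + 126x − 265y − 106xy + 115xy + 46x^2y + 50y^2 + 20xy^2 + 60x^2 + 24x^3    [distributive law]
= −149x − 50x^2 + 315 − 265y + 9xy + 46x^2y + 50y^2 + 20xy^2 + 24x^3    [combine like terms]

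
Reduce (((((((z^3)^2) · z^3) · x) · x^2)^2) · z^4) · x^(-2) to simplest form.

x^4z^22

(((((((z^3)^2) · z^3) · x) · x^2)^2) · z^4) · x^(-2)
= (((((((z^3)^2) · z^3) · x)^2) · ((x^2)^2)) · z^4) · x^(-2)    [power of a product]
= (((((((z^3)^2) · z^3)^2) · (x^2)) · ((x^2)^2)) · z^4) · x^(-2)    [power of a product]
= (((((((z^3)^2)^2) · ((z^3)^2)) · (x^2)) · ((x^2)^2)) · z^4) · x^(-2)    [power of a product]
= ((((((z^3)^4) · ((z^3)^2)) · (x^2)) · ((x^2)^2)) · z^4) · x^(-2)    [power of a power]
= ((((z^12 · ((z^3)^2)) · (x^2)) · ((x^2)^2)) · z^4) · x^(-2)    [power of a power]
= ((((z^12 · z^6) · (x^2)) · ((x^2)^2)) · z^4) · x^(-2)    [power of a power]
= (((z^18 · (x^2)) · ((x^2)^2)) · z^4) · x^(-2)    [product of powers]
= (((z^18 · x^2) · x^4) · z^4) · x^(-2)    [power of a power]
= x^4z^22    [product of powers]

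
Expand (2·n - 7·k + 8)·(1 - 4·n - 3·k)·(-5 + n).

(2·n - 7·k + 8)·(1 - 4·n - 3·k)·(-5 + n)
= (2·n - 8·n^2 - 6·k·n - 7·k + 28·k·n + 21·k^2 + 8 - 32·n - 24·k)·(-5 + n)    [distributive law]
= (-30·n - 8·n^2 + 22·k·n - 31·k + 21·k^2 + 8)·(-5 + n)    [combine like terms]
= 150·n - 30·n^2 + 40·n^2 - 8·n^3 - 110·k·n + 22·k·n^2 + 155·k - 31·k·n - 105·k^2 + 21·k^2·n - 40 + 8·n    [distributive law]
= 158·n + 10·n^2 - 8·n^3 - 141·k·n + 22·k·n^2 + 155·k - 105·k^2 + 21·k^2·n - 40    [combine like terms]

158·n + 10·n^2 - 8·n^3 - 141·k·n + 22·k·n^2 + 155·k - 105·k^2 + 21·k^2·n - 40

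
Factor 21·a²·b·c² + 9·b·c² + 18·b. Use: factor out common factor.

3·b(7·a²·c² + 3·c² + 6)

21·a²·b·c² + 9·b·c² + 18·b
= 3(7·a²·b·c² + 3·b·c² + 6·b)    [factor out 3]
= 3·b(7·a²·c² + 3·c² + 6)    [factor out b]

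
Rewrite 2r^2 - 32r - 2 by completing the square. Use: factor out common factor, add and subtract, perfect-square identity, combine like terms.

2(r - 8)^2 - 130

2r^2 - 32r - 2
= 2(r^2 - 16r) - 2    [factor out 2 from the r-terms]
= 2(r^2 - 16r + 64 - 64) - 2    [add and subtract 64 inside the bracket]
= 2(r - 8)^2 - 128 - 2    [perfect-square identity]
= 2(r - 8)^2 - 130    [combine constants]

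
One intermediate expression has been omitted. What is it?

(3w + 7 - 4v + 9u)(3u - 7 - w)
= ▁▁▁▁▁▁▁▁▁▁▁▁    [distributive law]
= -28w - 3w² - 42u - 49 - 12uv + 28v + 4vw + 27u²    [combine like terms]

By distributive law:

9uw - 21w - 3w² + 21u - 49 - 7w - 12uv + 28v + 4vw + 27u² - 63u - 9uw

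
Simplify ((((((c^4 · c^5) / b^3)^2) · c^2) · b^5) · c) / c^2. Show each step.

b^(-1)·c^19

((((((c^4 · c^5) / b^3)^2) · c^2) · b^5) · c) / c^2
= ((((((c^4 · c^5)^2) / ((b^3)^2)) · c^2) · b^5) · c) / c^2    [power of a quotient]
= (((((((c^4)^2) · ((c^5)^2)) / ((b^3)^2)) · c^2) · b^5) · c) / c^2    [power of a product]
= (((((c^8 · ((c^5)^2)) / ((b^3)^2)) · c^2) · b^5) · c) / c^2    [power of a power]
= (((((c^8 · c^10) / ((b^3)^2)) · c^2) · b^5) · c) / c^2    [power of a power]
= ((((c^18 / ((b^3)^2)) · c^2) · b^5) · c) / c^2    [product of powers]
= ((((c^18 / b^6) · c^2) · b^5) · c) / c^2    [power of a power]
= b^(-1)·c^19    [quotient of powers; product of powers]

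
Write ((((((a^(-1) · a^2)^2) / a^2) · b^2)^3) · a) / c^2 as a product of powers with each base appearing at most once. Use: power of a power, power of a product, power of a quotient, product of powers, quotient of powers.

((((((a^(-1) · a^2)^2) / a^2) · b^2)^3) · a) / c^2
= ((((((a^(-1) · a^2)^2) / a^2)^3) · ((b^2)^3)) · a) / c^2    [power of a product]
= ((((((a^(-1) · a^2)^2)^3) / ((a^2)^3)) · ((b^2)^3)) · a) / c^2    [power of a quotient]
= (((((a^(-1) · a^2)^6) / ((a^2)^3)) · ((b^2)^3)) · a) / c^2    [power of a power]
= ((((((a^(-1))^6) · ((a^2)^6)) / ((a^2)^3)) · ((b^2)^3)) · a) / c^2    [power of a product]
= ((((a^(-6) · ((a^2)^6)) / ((a^2)^3)) · ((b^2)^3)) · a) / c^2    [power of a power]
= ((((a^(-6) · a^12) / ((a^2)^3)) · ((b^2)^3)) · a) / c^2    [power of a power]
= (((a^6 / ((a^2)^3)) · ((b^2)^3)) · a) / c^2    [product of powers]
= (((a^6 / a^6) · ((b^2)^3)) · a) / c^2    [power of a power]
= ((a^0 · ((b^2)^3)) · a) / c^2    [quotient of powers]
= ((a^0 · b^6) · a) / c^2    [power of a power]
= a·b^6·c^(-2)    [quotient of powers; product of powers]

a·b^6·c^(-2)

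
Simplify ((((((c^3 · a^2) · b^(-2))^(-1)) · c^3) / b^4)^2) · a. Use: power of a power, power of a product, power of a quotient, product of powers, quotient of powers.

((((((c^3 · a^2) · b^(-2))^(-1)) · c^3) / b^4)^2) · a
= ((((((c^3 · a^2) · b^(-2))^(-1)) · c^3)^2) / ((b^4)^2)) · a    [power of a quotient]
= ((((((c^3 · a^2) · b^(-2))^(-1))^2) · ((c^3)^2)) / ((b^4)^2)) · a    [power of a product]
= (((((c^3 · a^2) · b^(-2))^(-2)) · ((c^3)^2)) / ((b^4)^2)) · a    [power of a power]
= (((((c^3 · a^2)^(-2)) · ((b^(-2))^(-2))) · ((c^3)^2)) / ((b^4)^2)) · a    [power of a product]
= ((((((c^3)^(-2)) · ((a^2)^(-2))) · ((b^(-2))^(-2))) · ((c^3)^2)) / ((b^4)^2)) · a    [power of a product]
= ((((c^(-6) · ((a^2)^(-2))) · ((b^(-2))^(-2))) · ((c^3)^2)) / ((b^4)^2)) · a    [power of a power]
= ((((c^(-6) · a^(-4)) · ((b^(-2))^(-2))) · ((c^3)^2)) / ((b^4)^2)) · a    [power of a power]
= ((((c^(-6) · a^(-4)) · b^4) · ((c^3)^2)) / ((b^4)^2)) · a    [power of a power]
= ((((c^(-6) · a^(-4)) · b^4) · c^6) / ((b^4)^2)) · a    [power of a power]
= ((((c^(-6) · a^(-4)) · b^4) · c^6) / b^8) · a    [power of a power]
= a^(-3)b^(-4)    [quotient of powers; product of powers]

a^(-3)b^(-4)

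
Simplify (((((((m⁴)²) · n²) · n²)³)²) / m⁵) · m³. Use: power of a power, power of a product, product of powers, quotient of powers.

m⁴⁶n²⁴

(((((((m⁴)²) · n²) · n²)³)²) / m⁵) · m³
= ((((((m⁴)²) · n²) · n²)⁶) / m⁵) · m³    [power of a power]
= ((((((m⁴)²) · n²)⁶) · ((n²)⁶)) / m⁵) · m³    [power of a product]
= ((((((m⁴)²)⁶) · ((n²)⁶)) · ((n²)⁶)) / m⁵) · m³    [power of a product]
= (((((m⁴)¹²) · ((n²)⁶)) · ((n²)⁶)) / m⁵) · m³    [power of a power]
= (((m⁴⁸ · ((n²)⁶)) · ((n²)⁶)) / m⁵) · m³    [power of a power]
= (((m⁴⁸ · n¹²) · ((n²)⁶)) / m⁵) · m³    [power of a power]
= (((m⁴⁸ · n¹²) · n¹²) / m⁵) · m³    [power of a power]
= m⁴⁶n²⁴    [quotient of powers; product of powers]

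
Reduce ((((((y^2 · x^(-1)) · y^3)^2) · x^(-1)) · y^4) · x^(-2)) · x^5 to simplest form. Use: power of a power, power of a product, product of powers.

y^14

((((((y^2 · x^(-1)) · y^3)^2) · x^(-1)) · y^4) · x^(-2)) · x^5
= ((((((y^2 · x^(-1))^2) · ((y^3)^2)) · x^(-1)) · y^4) · x^(-2)) · x^5    [power of a product]
= (((((((y^2)^2) · ((x^(-1))^2)) · ((y^3)^2)) · x^(-1)) · y^4) · x^(-2)) · x^5    [power of a product]
= (((((y^4 · ((x^(-1))^2)) · ((y^3)^2)) · x^(-1)) · y^4) · x^(-2)) · x^5    [power of a power]
= (((((y^4 · x^(-2)) · ((y^3)^2)) · x^(-1)) · y^4) · x^(-2)) · x^5    [power of a power]
= (((((y^4 · x^(-2)) · y^6) · x^(-1)) · y^4) · x^(-2)) · x^5    [power of a power]
= y^14    [product of powers]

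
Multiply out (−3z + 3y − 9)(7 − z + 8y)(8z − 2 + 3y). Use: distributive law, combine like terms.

(−3z + 3y − 9)(7 − z + 8y)(8z − 2 + 3y)
= (−21z + 3z^2 − 24yz + 21y − 3yz + 24y^2 − 63 + 9z − 72y)(8z − 2 + 3y)    [distributive law]
= (−12z + 3z^2 − 27yz − 51y + 24y^2 − 63)(8z − 2 + 3y)    [combine like terms]
= −96z^2 + 24z − 36yz + 24z^3 − 6z^2 + 9yz^2 − 216yz^2 + 54yz − 81y^2z − 408yz + 102y − 153y^2 + 192y^2z − 48y^2 + 72y^3 − 504z + 126 − 189y    [distributive law]
= −102z^2 − 480z − 390yz + 24z^3 − 207yz^2 + 111y^2z − 87y − 201y^2 + 72y^3 + 126    [combine like terms]

−102z^2 − 480z − 390yz + 24z^3 − 207yz^2 + 111y^2z − 87y − 201y^2 + 72y^3 + 126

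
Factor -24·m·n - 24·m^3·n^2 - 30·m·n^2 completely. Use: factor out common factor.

-24·m·n - 24·m^3·n^2 - 30·m·n^2
= 6(-4·m·n - 4·m^3·n^2 - 5·m·n^2)    [factor out 6]
= 6·m·n(-4 - 4·m^2·n - 5·n)    [factor out m·n]

6·m·n(-4 - 4·m^2·n - 5·n)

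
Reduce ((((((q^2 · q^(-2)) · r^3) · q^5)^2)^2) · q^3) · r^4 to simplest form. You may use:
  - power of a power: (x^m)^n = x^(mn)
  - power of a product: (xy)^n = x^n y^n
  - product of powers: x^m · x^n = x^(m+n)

((((((q^2 · q^(-2)) · r^3) · q^5)^2)^2) · q^3) · r^4
= (((((q^2 · q^(-2)) · r^3) · q^5)^4) · q^3) · r^4    [power of a power]
= (((((q^2 · q^(-2)) · r^3)^4) · ((q^5)^4)) · q^3) · r^4    [power of a product]
= (((((q^2 · q^(-2))^4) · ((r^3)^4)) · ((q^5)^4)) · q^3) · r^4    [power of a product]
= ((((((q^2)^4) · ((q^(-2))^4)) · ((r^3)^4)) · ((q^5)^4)) · q^3) · r^4    [power of a product]
= ((((q^8 · ((q^(-2))^4)) · ((r^3)^4)) · ((q^5)^4)) · q^3) · r^4    [power of a power]
= ((((q^8 · q^(-8)) · ((r^3)^4)) · ((q^5)^4)) · q^3) · r^4    [power of a power]
= (((q^0 · ((r^3)^4)) · ((q^5)^4)) · q^3) · r^4    [product of powers]
= (((q^0 · r^12) · ((q^5)^4)) · q^3) · r^4    [power of a power]
= (((q^0 · r^12) · q^20) · q^3) · r^4    [power of a power]
= q^23·r^16    [product of powers]

q^23·r^16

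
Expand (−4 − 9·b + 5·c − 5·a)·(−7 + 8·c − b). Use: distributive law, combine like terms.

(−4 − 9·b + 5·c − 5·a)·(−7 + 8·c − b)
= 28 − 32·c + 4·b + 63·b − 72·b·c + 9·b^2 − 35·c + 40·c^2 − 5·b·c + 35·a − 40·a·c + 5·a·b    [distributive law]
= 28 − 67·c + 67·b − 77·b·c + 9·b^2 + 40·c^2 + 35·a − 40·a·c + 5·a·b    [combine like terms]

28 − 67·c + 67·b − 77·b·c + 9·b^2 + 40·c^2 + 35·a − 40·a·c + 5·a·b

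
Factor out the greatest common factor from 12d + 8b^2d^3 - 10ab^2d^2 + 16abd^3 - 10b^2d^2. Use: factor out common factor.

12d + 8b^2d^3 - 10ab^2d^2 + 16abd^3 - 10b^2d^2
= 2(6d + 4b^2d^3 - 5ab^2d^2 + 8abd^3 - 5b^2d^2)    [factor out 2]
= 2d(6 + 4b^2d^2 - 5ab^2d + 8abd^2 - 5b^2d)    [factor out d]

2d(6 + 4b^2d^2 - 5ab^2d + 8abd^2 - 5b^2d)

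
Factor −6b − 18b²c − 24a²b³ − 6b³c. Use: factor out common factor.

−6b − 18b²c − 24a²b³ − 6b³c
= 6(−b − 3b²c − 4a²b³ − b³c)    [factor out 6]
= 6b(−1 − 3bc − 4a²b² − b²c)    [factor out b]

6b(−1 − 3bc − 4a²b² − b²c)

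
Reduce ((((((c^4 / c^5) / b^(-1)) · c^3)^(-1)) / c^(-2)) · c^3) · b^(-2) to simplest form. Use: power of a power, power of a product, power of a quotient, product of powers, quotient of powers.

b^(-3)c^3

((((((c^4 / c^5) / b^(-1)) · c^3)^(-1)) / c^(-2)) · c^3) · b^(-2)
= ((((((c^4 / c^5) / b^(-1))^(-1)) · ((c^3)^(-1))) / c^(-2)) · c^3) · b^(-2)    [power of a product]
= ((((((c^4 / c^5)^(-1)) / ((b^(-1))^(-1))) · ((c^3)^(-1))) / c^(-2)) · c^3) · b^(-2)    [power of a quotient]
= (((((((c^4)^(-1)) / ((c^5)^(-1))) / ((b^(-1))^(-1))) · ((c^3)^(-1))) / c^(-2)) · c^3) · b^(-2)    [power of a quotient]
= (((((c^(-4) / ((c^5)^(-1))) / ((b^(-1))^(-1))) · ((c^3)^(-1))) / c^(-2)) · c^3) · b^(-2)    [power of a power]
= (((((c^(-4) / c^(-5)) / ((b^(-1))^(-1))) · ((c^3)^(-1))) / c^(-2)) · c^3) · b^(-2)    [power of a power]
= ((((c / ((b^(-1))^(-1))) · ((c^3)^(-1))) / c^(-2)) · c^3) · b^(-2)    [quotient of powers]
= ((((c / b) · ((c^3)^(-1))) / c^(-2)) · c^3) · b^(-2)    [power of a power]
= ((((c / b) · c^(-3)) / c^(-2)) · c^3) · b^(-2)    [power of a power]
= b^(-3)c^3    [quotient of powers; product of powers]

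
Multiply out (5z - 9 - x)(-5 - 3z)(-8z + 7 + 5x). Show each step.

(5z - 9 - x)(-5 - 3z)(-8z + 7 + 5x)
= (-25z - 15z² + 45 + 27z + 5x + 3xz)(-8z + 7 + 5x)    [distributive law]
= (2z - 15z² + 45 + 5x + 3xz)(-8z + 7 + 5x)    [combine like terms]
= -16z² + 14z + 10xz + 120z³ - 105z² - 75xz² - 360z + 315 + 225x - 40xz + 35x + 25x² - 24xz² + 21xz + 15x²z    [distributive law]
= -121z² - 346z - 9xz + 120z³ - 99xz² + 315 + 260x + 25x² + 15x²z    [combine like terms]

-121z² - 346z - 9xz + 120z³ - 99xz² + 315 + 260x + 25x² + 15x²z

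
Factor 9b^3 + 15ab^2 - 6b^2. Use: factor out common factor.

9b^3 + 15ab^2 - 6b^2
= 3(3b^3 + 5ab^2 - 2b^2)    [factor out 3]
= 3b^2(3b + 5a - 2)    [factor out b^2]

3b^2(3b + 5a - 2)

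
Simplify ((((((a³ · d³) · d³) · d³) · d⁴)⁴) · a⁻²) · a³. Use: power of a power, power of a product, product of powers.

a¹³d⁵²

((((((a³ · d³) · d³) · d³) · d⁴)⁴) · a⁻²) · a³
= ((((((a³ · d³) · d³) · d³)⁴) · ((d⁴)⁴)) · a⁻²) · a³    [power of a product]
= ((((((a³ · d³) · d³)⁴) · ((d³)⁴)) · ((d⁴)⁴)) · a⁻²) · a³    [power of a product]
= ((((((a³ · d³)⁴) · ((d³)⁴)) · ((d³)⁴)) · ((d⁴)⁴)) · a⁻²) · a³    [power of a product]
= (((((((a³)⁴) · ((d³)⁴)) · ((d³)⁴)) · ((d³)⁴)) · ((d⁴)⁴)) · a⁻²) · a³    [power of a product]
= (((((a¹² · ((d³)⁴)) · ((d³)⁴)) · ((d³)⁴)) · ((d⁴)⁴)) · a⁻²) · a³    [power of a power]
= (((((a¹² · d¹²) · ((d³)⁴)) · ((d³)⁴)) · ((d⁴)⁴)) · a⁻²) · a³    [power of a power]
= (((((a¹² · d¹²) · d¹²) · ((d³)⁴)) · ((d⁴)⁴)) · a⁻²) · a³    [power of a power]
= (((((a¹² · d¹²) · d¹²) · d¹²) · ((d⁴)⁴)) · a⁻²) · a³    [power of a power]
= (((((a¹² · d¹²) · d¹²) · d¹²) · d¹⁶) · a⁻²) · a³    [power of a power]
= a¹³d⁵²    [product of powers]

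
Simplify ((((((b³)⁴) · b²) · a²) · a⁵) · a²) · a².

((((((b³)⁴) · b²) · a²) · a⁵) · a²) · a²
= ((((b¹² · b²) · a²) · a⁵) · a²) · a²    [power of a power]
= (((b¹⁴ · a²) · a⁵) · a²) · a²    [product of powers]
= a¹¹·b¹⁴    [product of powers]

a¹¹·b¹⁴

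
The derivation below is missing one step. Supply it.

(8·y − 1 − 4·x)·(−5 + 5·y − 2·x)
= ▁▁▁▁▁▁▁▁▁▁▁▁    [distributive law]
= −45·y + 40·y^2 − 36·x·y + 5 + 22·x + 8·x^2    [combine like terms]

Applying distributive law to the line above:

−40·y + 40·y^2 − 16·x·y + 5 − 5·y + 2·x + 20·x − 20·x·y + 8·x^2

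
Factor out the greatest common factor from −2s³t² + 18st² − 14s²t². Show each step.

−2s³t² + 18st² − 14s²t²
= 2(−s³t² + 9st² − 7s²t²)    [factor out 2]
= 2st²(−s² + 9 − 7s)    [factor out st²]

2st²(−s² + 9 − 7s)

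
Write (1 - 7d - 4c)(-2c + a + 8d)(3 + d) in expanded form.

(1 - 7d - 4c)(-2c + a + 8d)(3 + d)
= (-2c + a + 8d + 14cd - 7ad - 56d^2 + 8c^2 - 4ac - 32cd)(3 + d)    [distributive law]
= (-2c + a + 8d - 18cd - 7ad - 56d^2 + 8c^2 - 4ac)(3 + d)    [combine like terms]
= -6c - 2cd + 3a + ad + 24d + 8d^2 - 54cd - 18cd^2 - 21ad - 7ad^2 - 168d^2 - 56d^3 + 24c^2 + 8c^2d - 12ac - 4acd    [distributive law]
= -6c - 56cd + 3a - 20ad + 24d - 160d^2 - 18cd^2 - 7ad^2 - 56d^3 + 24c^2 + 8c^2d - 12ac - 4acd    [combine like terms]

-6c - 56cd + 3a - 20ad + 24d - 160d^2 - 18cd^2 - 7ad^2 - 56d^3 + 24c^2 + 8c^2d - 12ac - 4acd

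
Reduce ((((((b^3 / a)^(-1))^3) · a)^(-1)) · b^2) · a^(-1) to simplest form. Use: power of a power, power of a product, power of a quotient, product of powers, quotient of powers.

((((((b^3 / a)^(-1))^3) · a)^(-1)) · b^2) · a^(-1)
= ((((((b^3 / a)^(-1))^3)^(-1)) · (a^(-1))) · b^2) · a^(-1)    [power of a product]
= (((((b^3 / a)^(-1))^(-3)) · (a^(-1))) · b^2) · a^(-1)    [power of a power]
= ((((b^3 / a)^3) · (a^(-1))) · b^2) · a^(-1)    [power of a power]
= (((((b^3)^3) / (a^3)) · (a^(-1))) · b^2) · a^(-1)    [power of a quotient]
= (((b^9 / (a^3)) · (a^(-1))) · b^2) · a^(-1)    [power of a power]
= a^(-5)b^11    [quotient of powers; product of powers]

a^(-5)b^11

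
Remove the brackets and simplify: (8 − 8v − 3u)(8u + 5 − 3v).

49u + 40 − 64v − 55uv + 24v^2 − 24u^2

(8 − 8v − 3u)(8u + 5 − 3v)
= 64u + 40 − 24v − 64uv − 40v + 24v^2 − 24u^2 − 15u + 9uv    [distributive law]
= 49u + 40 − 64v − 55uv + 24v^2 − 24u^2    [combine like terms]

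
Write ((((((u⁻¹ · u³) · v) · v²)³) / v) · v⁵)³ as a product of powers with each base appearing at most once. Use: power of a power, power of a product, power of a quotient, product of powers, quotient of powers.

u¹⁸v³⁹

((((((u⁻¹ · u³) · v) · v²)³) / v) · v⁵)³
= ((((((u⁻¹ · u³) · v) · v²)³) / v)³) · ((v⁵)³)    [power of a product]
= ((((((u⁻¹ · u³) · v) · v²)³)³) / (v³)) · ((v⁵)³)    [power of a quotient]
= (((((u⁻¹ · u³) · v) · v²)⁹) / (v³)) · ((v⁵)³)    [power of a power]
= (((((u⁻¹ · u³) · v)⁹) · ((v²)⁹)) / (v³)) · ((v⁵)³)    [power of a product]
= (((((u⁻¹ · u³)⁹) · (v⁹)) · ((v²)⁹)) / (v³)) · ((v⁵)³)    [power of a product]
= ((((((u⁻¹)⁹) · ((u³)⁹)) · (v⁹)) · ((v²)⁹)) / (v³)) · ((v⁵)³)    [power of a product]
= ((((u⁻⁹ · ((u³)⁹)) · (v⁹)) · ((v²)⁹)) / (v³)) · ((v⁵)³)    [power of a power]
= ((((u⁻⁹ · u²⁷) · (v⁹)) · ((v²)⁹)) / (v³)) · ((v⁵)³)    [power of a power]
= (((u¹⁸ · (v⁹)) · ((v²)⁹)) / (v³)) · ((v⁵)³)    [product of powers]
= (((u¹⁸ · v⁹) · v¹⁸) / (v³)) · ((v⁵)³)    [power of a power]
= (((u¹⁸ · v⁹) · v¹⁸) / v³) · v¹⁵    [power of a power]
= u¹⁸v³⁹    [quotient of powers; product of powers]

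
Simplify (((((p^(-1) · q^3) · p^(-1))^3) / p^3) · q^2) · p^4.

(((((p^(-1) · q^3) · p^(-1))^3) / p^3) · q^2) · p^4
= (((((p^(-1) · q^3)^3) · ((p^(-1))^3)) / p^3) · q^2) · p^4    [power of a product]
= ((((((p^(-1))^3) · ((q^3)^3)) · ((p^(-1))^3)) / p^3) · q^2) · p^4    [power of a product]
= ((((p^(-3) · ((q^3)^3)) · ((p^(-1))^3)) / p^3) · q^2) · p^4    [power of a power]
= ((((p^(-3) · q^9) · ((p^(-1))^3)) / p^3) · q^2) · p^4    [power of a power]
= ((((p^(-3) · q^9) · p^(-3)) / p^3) · q^2) · p^4    [power of a power]
= p^(-5)q^11    [quotient of powers; product of powers]

p^(-5)q^11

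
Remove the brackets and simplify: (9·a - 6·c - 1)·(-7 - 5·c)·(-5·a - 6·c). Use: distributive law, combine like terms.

315·a^2 + 143·a·c + 225·a^2·c + 120·a·c^2 - 282·c^2 - 180·c^3 - 35·a - 42·c

(9·a - 6·c - 1)·(-7 - 5·c)·(-5·a - 6·c)
= (-63·a - 45·a·c + 42·c + 30·c^2 + 7 + 5·c)·(-5·a - 6·c)    [distributive law]
= (-63·a - 45·a·c + 47·c + 30·c^2 + 7)·(-5·a - 6·c)    [combine like terms]
= 315·a^2 + 378·a·c + 225·a^2·c + 270·a·c^2 - 235·a·c - 282·c^2 - 150·a·c^2 - 180·c^3 - 35·a - 42·c    [distributive law]
= 315·a^2 + 143·a·c + 225·a^2·c + 120·a·c^2 - 282·c^2 - 180·c^3 - 35·a - 42·c    [combine like terms]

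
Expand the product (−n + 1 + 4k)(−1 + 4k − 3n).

(−n + 1 + 4k)(−1 + 4k − 3n)
= n − 4kn + 3n^2 − 1 + 4k − 3n − 4k + 16k^2 − 12kn    [distributive law]
= −2n − 16kn + 3n^2 − 1 + 16k^2    [combine like terms]

−2n − 16kn + 3n^2 − 1 + 16k^2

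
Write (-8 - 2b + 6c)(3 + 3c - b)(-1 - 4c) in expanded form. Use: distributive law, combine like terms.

(-8 - 2b + 6c)(3 + 3c - b)(-1 - 4c)
= (-24 - 24c + 8b - 6b - 6bc + 2b^2 + 18c + 18c^2 - 6bc)(-1 - 4c)    [distributive law]
= (-24 - 6c + 2b - 12bc + 2b^2 + 18c^2)(-1 - 4c)    [combine like terms]
= 24 + 96c + 6c + 24c^2 - 2b - 8bc + 12bc + 48bc^2 - 2b^2 - 8b^2c - 18c^2 - 72c^3    [distributive law]
= 24 + 102c + 6c^2 - 2b + 4bc + 48bc^2 - 2b^2 - 8b^2c - 72c^3    [combine like terms]

24 + 102c + 6c^2 - 2b + 4bc + 48bc^2 - 2b^2 - 8b^2c - 72c^3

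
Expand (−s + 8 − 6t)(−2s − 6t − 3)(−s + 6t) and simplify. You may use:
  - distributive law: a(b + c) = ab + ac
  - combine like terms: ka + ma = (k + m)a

(−s + 8 − 6t)(−2s − 6t − 3)(−s + 6t)
= (2s² + 6st + 3s − 16s − 48t − 24 + 12st + 36t² + 18t)(−s + 6t)    [distributive law]
= (2s² + 18st − 13s − 30t − 24 + 36t²)(−s + 6t)    [combine like terms]
= −2s³ + 12s²t − 18s²t + 108st² + 13s² − 78st + 30st − 180t² + 24s − 144t − 36st² + 216t³    [distributive law]
= −2s³ − 6s²t + 72st² + 13s² − 48st − 180t² + 24s − 144t + 216t³    [combine like terms]

−2s³ − 6s²t + 72st² + 13s² − 48st − 180t² + 24s − 144t + 216t³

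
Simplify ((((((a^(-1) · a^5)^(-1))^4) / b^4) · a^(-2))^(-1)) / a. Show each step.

a^17b^4

((((((a^(-1) · a^5)^(-1))^4) / b^4) · a^(-2))^(-1)) / a
= ((((((a^(-1) · a^5)^(-1))^4) / b^4)^(-1)) · ((a^(-2))^(-1))) / a    [power of a product]
= ((((((a^(-1) · a^5)^(-1))^4)^(-1)) / ((b^4)^(-1))) · ((a^(-2))^(-1))) / a    [power of a quotient]
= (((((a^(-1) · a^5)^(-1))^(-4)) / ((b^4)^(-1))) · ((a^(-2))^(-1))) / a    [power of a power]
= ((((a^(-1) · a^5)^4) / ((b^4)^(-1))) · ((a^(-2))^(-1))) / a    [power of a power]
= (((((a^(-1))^4) · ((a^5)^4)) / ((b^4)^(-1))) · ((a^(-2))^(-1))) / a    [power of a product]
= (((a^(-4) · ((a^5)^4)) / ((b^4)^(-1))) · ((a^(-2))^(-1))) / a    [power of a power]
= (((a^(-4) · a^20) / ((b^4)^(-1))) · ((a^(-2))^(-1))) / a    [power of a power]
= ((a^16 / ((b^4)^(-1))) · ((a^(-2))^(-1))) / a    [product of powers]
= ((a^16 / b^(-4)) · ((a^(-2))^(-1))) / a    [power of a power]
= ((a^16 / b^(-4)) · a^2) / a    [power of a power]
= a^17b^4    [quotient of powers; product of powers]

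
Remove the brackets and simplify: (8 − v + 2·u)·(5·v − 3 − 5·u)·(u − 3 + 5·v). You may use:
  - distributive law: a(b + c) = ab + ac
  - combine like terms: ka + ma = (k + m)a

−232·u·v − 249·v + 230·v^2 + 114·u + 72 − 16·u^2 + 70·u·v^2 − 25·v^3 − 35·u^2·v − 10·u^3

(8 − v + 2·u)·(5·v − 3 − 5·u)·(u − 3 + 5·v)
= (40·v − 24 − 40·u − 5·v^2 + 3·v + 5·u·v + 10·u·v − 6·u − 10·u^2)·(u − 3 + 5·v)    [distributive law]
= (43·v − 24 − 46·u − 5·v^2 + 15·u·v − 10·u^2)·(u − 3 + 5·v)    [combine like terms]
= 43·u·v − 129·v + 215·v^2 − 24·u + 72 − 120·v − 46·u^2 + 138·u − 230·u·v − 5·u·v^2 + 15·v^2 − 25·v^3 + 15·u^2·v − 45·u·v + 75·u·v^2 − 10·u^3 + 30·u^2 − 50·u^2·v    [distributive law]
= −232·u·v − 249·v + 230·v^2 + 114·u + 72 − 16·u^2 + 70·u·v^2 − 25·v^3 − 35·u^2·v − 10·u^3    [combine like terms]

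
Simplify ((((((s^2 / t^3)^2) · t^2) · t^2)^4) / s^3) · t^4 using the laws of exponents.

s^13t^(-4)

((((((s^2 / t^3)^2) · t^2) · t^2)^4) / s^3) · t^4
= ((((((s^2 / t^3)^2) · t^2)^4) · ((t^2)^4)) / s^3) · t^4    [power of a product]
= ((((((s^2 / t^3)^2)^4) · ((t^2)^4)) · ((t^2)^4)) / s^3) · t^4    [power of a product]
= (((((s^2 / t^3)^8) · ((t^2)^4)) · ((t^2)^4)) / s^3) · t^4    [power of a power]
= ((((((s^2)^8) / ((t^3)^8)) · ((t^2)^4)) · ((t^2)^4)) / s^3) · t^4    [power of a quotient]
= ((((s^16 / ((t^3)^8)) · ((t^2)^4)) · ((t^2)^4)) / s^3) · t^4    [power of a power]
= ((((s^16 / t^24) · ((t^2)^4)) · ((t^2)^4)) / s^3) · t^4    [power of a power]
= ((((s^16 / t^24) · t^8) · ((t^2)^4)) / s^3) · t^4    [power of a power]
= ((((s^16 / t^24) · t^8) · t^8) / s^3) · t^4    [power of a power]
= s^13t^(-4)    [quotient of powers; product of powers]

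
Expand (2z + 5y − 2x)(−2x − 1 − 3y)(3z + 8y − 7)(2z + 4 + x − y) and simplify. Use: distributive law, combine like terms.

(2z + 5y − 2x)(−2x − 1 − 3y)(3z + 8y − 7)(2z + 4 + x − y)
= (−4xz − 2z − 6yz − 10xy − 5y − 15y^2 + 4x^2 + 2x + 6xy)(3z + 8y − 7)(2z + 4 + x − y)    [distributive law]
= (−4xz − 2z − 6yz − 4xy − 5y − 15y^2 + 4x^2 + 2x)(3z + 8y − 7)(2z + 4 + x − y)    [combine like terms]
= (−12xz^2 − 32xyz + 28xz − 6z^2 − 16yz + 14z − 18yz^2 − 48y^2z + 42yz − 12xyz − 32xy^2 + 28xy − 15yz − 40y^2 + 35y − 45y^2z − 120y^3 + 105y^2 + 12x^2z + 32x^2y − 28x^2 + 6xz + 16xy − 14x)(2z + 4 + x − y)    [distributive law]
= (−12xz^2 − 44xyz + 34xz − 6z^2 + 11yz + 14z − 18yz^2 − 93y^2z − 32xy^2 + 44xy + 65y^2 + 35y − 120y^3 + 12x^2z + 32x^2y − 28x^2 − 14x)(2z + 4 + x − y)    [combine like terms]
= −24xz^3 − 48xz^2 − 12x^2z^2 + 12xyz^2 − 88xyz^2 − 176xyz − 44x^2yz + 44xy^2z + 68xz^2 + 136xz + 34x^2z − 34xyz − 12z^3 − 24z^2 − 6xz^2 + 6yz^2 + 22yz^2 + 44yz + 11xyz − 11y^2z + 28z^2 + 56z + 14xz − 14yz − 36yz^3 − 72yz^2 − 18xyz^2 + 18y^2z^2 − 186y^2z^2 − 372y^2z − 93xy^2z + 93y^3z − 64xy^2z − 128xy^2 − 32x^2y^2 + 32xy^3 + 88xyz + 176xy + 44x^2y − 44xy^2 + 130y^2z + 260y^2 + 65xy^2 − 65y^3 + 70yz + 140y + 35xy − 35y^2 − 240y^3z − 480y^3 − 120xy^3 + 120y^4 + 24x^2z^2 + 48x^2z + 12x^3z − 12x^2yz + 64x^2yz + 128x^2y + 32x^3y − 32x^2y^2 − 56x^2z − 112x^2 − 28x^3 + 28x^2y − 28xz − 56x − 14x^2 + 14xy    [distributive law]
= −24xz^3 + 14xz^2 + 12x^2z^2 − 94xyz^2 − 111xyz + 8x^2yz − 113xy^2z + 122xz + 26x^2z − 12z^3 + 4z^2 − 44yz^2 + 100yz − 253y^2z + 56z − 36yz^3 − 168y^2z^2 − 147y^3z − 107xy^2 − 64x^2y^2 − 88xy^3 + 225xy + 200x^2y + 225y^2 − 545y^3 + 140y + 120y^4 + 12x^3z + 32x^3y − 126x^2 − 28x^3 − 56x    [combine like terms]

−24xz^3 + 14xz^2 + 12x^2z^2 − 94xyz^2 − 111xyz + 8x^2yz − 113xy^2z + 122xz + 26x^2z − 12z^3 + 4z^2 − 44yz^2 + 100yz − 253y^2z + 56z − 36yz^3 − 168y^2z^2 − 147y^3z − 107xy^2 − 64x^2y^2 − 88xy^3 + 225xy + 200x^2y + 225y^2 − 545y^3 + 140y + 120y^4 + 12x^3z + 32x^3y − 126x^2 − 28x^3 − 56x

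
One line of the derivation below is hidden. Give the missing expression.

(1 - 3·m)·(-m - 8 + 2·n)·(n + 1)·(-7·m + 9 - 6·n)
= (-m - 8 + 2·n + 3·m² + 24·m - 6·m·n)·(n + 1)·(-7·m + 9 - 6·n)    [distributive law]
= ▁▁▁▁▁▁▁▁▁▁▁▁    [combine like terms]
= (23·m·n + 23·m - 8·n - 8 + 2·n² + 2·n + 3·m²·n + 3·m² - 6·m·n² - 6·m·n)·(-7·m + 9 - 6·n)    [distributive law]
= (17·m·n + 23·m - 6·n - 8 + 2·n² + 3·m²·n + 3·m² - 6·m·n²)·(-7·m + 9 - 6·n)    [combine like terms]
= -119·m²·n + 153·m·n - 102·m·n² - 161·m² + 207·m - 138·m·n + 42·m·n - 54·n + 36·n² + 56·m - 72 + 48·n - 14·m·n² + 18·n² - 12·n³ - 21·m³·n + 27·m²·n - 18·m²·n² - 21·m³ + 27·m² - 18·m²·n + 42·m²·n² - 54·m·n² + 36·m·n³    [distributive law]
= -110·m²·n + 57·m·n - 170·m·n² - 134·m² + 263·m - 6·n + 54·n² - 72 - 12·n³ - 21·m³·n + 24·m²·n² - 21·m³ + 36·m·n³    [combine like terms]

Applying combine like terms to the line above:

(23·m - 8 + 2·n + 3·m² - 6·m·n)·(n + 1)·(-7·m + 9 - 6·n)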